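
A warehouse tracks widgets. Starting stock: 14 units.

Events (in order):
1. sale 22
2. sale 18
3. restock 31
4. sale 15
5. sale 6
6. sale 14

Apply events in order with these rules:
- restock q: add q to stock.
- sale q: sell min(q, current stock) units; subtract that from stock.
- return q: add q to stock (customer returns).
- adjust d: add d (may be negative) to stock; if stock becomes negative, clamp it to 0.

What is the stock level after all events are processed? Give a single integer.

Processing events:
Start: stock = 14
  Event 1 (sale 22): sell min(22,14)=14. stock: 14 - 14 = 0. total_sold = 14
  Event 2 (sale 18): sell min(18,0)=0. stock: 0 - 0 = 0. total_sold = 14
  Event 3 (restock 31): 0 + 31 = 31
  Event 4 (sale 15): sell min(15,31)=15. stock: 31 - 15 = 16. total_sold = 29
  Event 5 (sale 6): sell min(6,16)=6. stock: 16 - 6 = 10. total_sold = 35
  Event 6 (sale 14): sell min(14,10)=10. stock: 10 - 10 = 0. total_sold = 45
Final: stock = 0, total_sold = 45

Answer: 0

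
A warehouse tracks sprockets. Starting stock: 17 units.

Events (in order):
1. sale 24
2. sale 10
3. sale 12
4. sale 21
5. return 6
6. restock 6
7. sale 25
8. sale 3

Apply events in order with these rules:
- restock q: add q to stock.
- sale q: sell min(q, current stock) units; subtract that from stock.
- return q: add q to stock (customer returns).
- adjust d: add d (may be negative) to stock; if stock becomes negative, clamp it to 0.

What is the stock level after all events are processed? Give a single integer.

Processing events:
Start: stock = 17
  Event 1 (sale 24): sell min(24,17)=17. stock: 17 - 17 = 0. total_sold = 17
  Event 2 (sale 10): sell min(10,0)=0. stock: 0 - 0 = 0. total_sold = 17
  Event 3 (sale 12): sell min(12,0)=0. stock: 0 - 0 = 0. total_sold = 17
  Event 4 (sale 21): sell min(21,0)=0. stock: 0 - 0 = 0. total_sold = 17
  Event 5 (return 6): 0 + 6 = 6
  Event 6 (restock 6): 6 + 6 = 12
  Event 7 (sale 25): sell min(25,12)=12. stock: 12 - 12 = 0. total_sold = 29
  Event 8 (sale 3): sell min(3,0)=0. stock: 0 - 0 = 0. total_sold = 29
Final: stock = 0, total_sold = 29

Answer: 0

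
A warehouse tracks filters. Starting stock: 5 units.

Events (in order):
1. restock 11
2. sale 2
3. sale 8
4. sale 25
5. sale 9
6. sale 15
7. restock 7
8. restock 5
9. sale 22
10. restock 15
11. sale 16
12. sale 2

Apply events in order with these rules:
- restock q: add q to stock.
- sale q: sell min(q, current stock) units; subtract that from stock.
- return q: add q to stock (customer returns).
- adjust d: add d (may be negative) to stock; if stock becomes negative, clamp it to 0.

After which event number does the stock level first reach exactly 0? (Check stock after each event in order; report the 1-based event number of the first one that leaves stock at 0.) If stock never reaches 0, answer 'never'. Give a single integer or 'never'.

Answer: 4

Derivation:
Processing events:
Start: stock = 5
  Event 1 (restock 11): 5 + 11 = 16
  Event 2 (sale 2): sell min(2,16)=2. stock: 16 - 2 = 14. total_sold = 2
  Event 3 (sale 8): sell min(8,14)=8. stock: 14 - 8 = 6. total_sold = 10
  Event 4 (sale 25): sell min(25,6)=6. stock: 6 - 6 = 0. total_sold = 16
  Event 5 (sale 9): sell min(9,0)=0. stock: 0 - 0 = 0. total_sold = 16
  Event 6 (sale 15): sell min(15,0)=0. stock: 0 - 0 = 0. total_sold = 16
  Event 7 (restock 7): 0 + 7 = 7
  Event 8 (restock 5): 7 + 5 = 12
  Event 9 (sale 22): sell min(22,12)=12. stock: 12 - 12 = 0. total_sold = 28
  Event 10 (restock 15): 0 + 15 = 15
  Event 11 (sale 16): sell min(16,15)=15. stock: 15 - 15 = 0. total_sold = 43
  Event 12 (sale 2): sell min(2,0)=0. stock: 0 - 0 = 0. total_sold = 43
Final: stock = 0, total_sold = 43

First zero at event 4.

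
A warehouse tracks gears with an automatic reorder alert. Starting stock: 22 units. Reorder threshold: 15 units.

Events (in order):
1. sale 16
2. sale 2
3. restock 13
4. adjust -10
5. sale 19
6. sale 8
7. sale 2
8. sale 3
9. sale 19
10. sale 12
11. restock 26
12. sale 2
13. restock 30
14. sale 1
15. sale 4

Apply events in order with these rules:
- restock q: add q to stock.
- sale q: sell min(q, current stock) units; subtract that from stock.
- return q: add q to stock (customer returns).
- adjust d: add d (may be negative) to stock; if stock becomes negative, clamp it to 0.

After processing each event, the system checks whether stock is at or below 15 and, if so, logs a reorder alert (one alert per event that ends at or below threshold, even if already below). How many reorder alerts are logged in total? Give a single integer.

Processing events:
Start: stock = 22
  Event 1 (sale 16): sell min(16,22)=16. stock: 22 - 16 = 6. total_sold = 16
  Event 2 (sale 2): sell min(2,6)=2. stock: 6 - 2 = 4. total_sold = 18
  Event 3 (restock 13): 4 + 13 = 17
  Event 4 (adjust -10): 17 + -10 = 7
  Event 5 (sale 19): sell min(19,7)=7. stock: 7 - 7 = 0. total_sold = 25
  Event 6 (sale 8): sell min(8,0)=0. stock: 0 - 0 = 0. total_sold = 25
  Event 7 (sale 2): sell min(2,0)=0. stock: 0 - 0 = 0. total_sold = 25
  Event 8 (sale 3): sell min(3,0)=0. stock: 0 - 0 = 0. total_sold = 25
  Event 9 (sale 19): sell min(19,0)=0. stock: 0 - 0 = 0. total_sold = 25
  Event 10 (sale 12): sell min(12,0)=0. stock: 0 - 0 = 0. total_sold = 25
  Event 11 (restock 26): 0 + 26 = 26
  Event 12 (sale 2): sell min(2,26)=2. stock: 26 - 2 = 24. total_sold = 27
  Event 13 (restock 30): 24 + 30 = 54
  Event 14 (sale 1): sell min(1,54)=1. stock: 54 - 1 = 53. total_sold = 28
  Event 15 (sale 4): sell min(4,53)=4. stock: 53 - 4 = 49. total_sold = 32
Final: stock = 49, total_sold = 32

Checking against threshold 15:
  After event 1: stock=6 <= 15 -> ALERT
  After event 2: stock=4 <= 15 -> ALERT
  After event 3: stock=17 > 15
  After event 4: stock=7 <= 15 -> ALERT
  After event 5: stock=0 <= 15 -> ALERT
  After event 6: stock=0 <= 15 -> ALERT
  After event 7: stock=0 <= 15 -> ALERT
  After event 8: stock=0 <= 15 -> ALERT
  After event 9: stock=0 <= 15 -> ALERT
  After event 10: stock=0 <= 15 -> ALERT
  After event 11: stock=26 > 15
  After event 12: stock=24 > 15
  After event 13: stock=54 > 15
  After event 14: stock=53 > 15
  After event 15: stock=49 > 15
Alert events: [1, 2, 4, 5, 6, 7, 8, 9, 10]. Count = 9

Answer: 9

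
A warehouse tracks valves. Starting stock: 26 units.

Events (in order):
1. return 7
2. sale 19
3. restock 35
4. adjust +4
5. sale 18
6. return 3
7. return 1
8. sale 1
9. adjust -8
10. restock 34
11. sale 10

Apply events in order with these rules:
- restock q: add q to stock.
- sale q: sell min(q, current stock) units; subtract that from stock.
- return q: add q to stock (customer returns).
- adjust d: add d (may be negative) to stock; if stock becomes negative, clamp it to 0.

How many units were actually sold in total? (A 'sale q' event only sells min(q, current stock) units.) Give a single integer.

Processing events:
Start: stock = 26
  Event 1 (return 7): 26 + 7 = 33
  Event 2 (sale 19): sell min(19,33)=19. stock: 33 - 19 = 14. total_sold = 19
  Event 3 (restock 35): 14 + 35 = 49
  Event 4 (adjust +4): 49 + 4 = 53
  Event 5 (sale 18): sell min(18,53)=18. stock: 53 - 18 = 35. total_sold = 37
  Event 6 (return 3): 35 + 3 = 38
  Event 7 (return 1): 38 + 1 = 39
  Event 8 (sale 1): sell min(1,39)=1. stock: 39 - 1 = 38. total_sold = 38
  Event 9 (adjust -8): 38 + -8 = 30
  Event 10 (restock 34): 30 + 34 = 64
  Event 11 (sale 10): sell min(10,64)=10. stock: 64 - 10 = 54. total_sold = 48
Final: stock = 54, total_sold = 48

Answer: 48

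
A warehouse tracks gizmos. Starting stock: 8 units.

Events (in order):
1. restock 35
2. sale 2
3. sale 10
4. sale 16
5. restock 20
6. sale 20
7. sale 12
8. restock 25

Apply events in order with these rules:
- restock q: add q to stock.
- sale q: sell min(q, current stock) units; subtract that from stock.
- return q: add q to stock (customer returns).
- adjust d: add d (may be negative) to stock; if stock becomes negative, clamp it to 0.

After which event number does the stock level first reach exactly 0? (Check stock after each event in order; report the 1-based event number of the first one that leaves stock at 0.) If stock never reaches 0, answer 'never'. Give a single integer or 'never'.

Processing events:
Start: stock = 8
  Event 1 (restock 35): 8 + 35 = 43
  Event 2 (sale 2): sell min(2,43)=2. stock: 43 - 2 = 41. total_sold = 2
  Event 3 (sale 10): sell min(10,41)=10. stock: 41 - 10 = 31. total_sold = 12
  Event 4 (sale 16): sell min(16,31)=16. stock: 31 - 16 = 15. total_sold = 28
  Event 5 (restock 20): 15 + 20 = 35
  Event 6 (sale 20): sell min(20,35)=20. stock: 35 - 20 = 15. total_sold = 48
  Event 7 (sale 12): sell min(12,15)=12. stock: 15 - 12 = 3. total_sold = 60
  Event 8 (restock 25): 3 + 25 = 28
Final: stock = 28, total_sold = 60

Stock never reaches 0.

Answer: never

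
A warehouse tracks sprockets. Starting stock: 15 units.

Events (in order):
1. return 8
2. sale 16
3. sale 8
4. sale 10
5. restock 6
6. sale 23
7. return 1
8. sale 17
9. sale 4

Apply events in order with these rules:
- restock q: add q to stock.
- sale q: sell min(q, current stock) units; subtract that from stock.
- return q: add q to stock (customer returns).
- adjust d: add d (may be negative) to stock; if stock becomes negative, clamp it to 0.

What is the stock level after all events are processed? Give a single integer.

Answer: 0

Derivation:
Processing events:
Start: stock = 15
  Event 1 (return 8): 15 + 8 = 23
  Event 2 (sale 16): sell min(16,23)=16. stock: 23 - 16 = 7. total_sold = 16
  Event 3 (sale 8): sell min(8,7)=7. stock: 7 - 7 = 0. total_sold = 23
  Event 4 (sale 10): sell min(10,0)=0. stock: 0 - 0 = 0. total_sold = 23
  Event 5 (restock 6): 0 + 6 = 6
  Event 6 (sale 23): sell min(23,6)=6. stock: 6 - 6 = 0. total_sold = 29
  Event 7 (return 1): 0 + 1 = 1
  Event 8 (sale 17): sell min(17,1)=1. stock: 1 - 1 = 0. total_sold = 30
  Event 9 (sale 4): sell min(4,0)=0. stock: 0 - 0 = 0. total_sold = 30
Final: stock = 0, total_sold = 30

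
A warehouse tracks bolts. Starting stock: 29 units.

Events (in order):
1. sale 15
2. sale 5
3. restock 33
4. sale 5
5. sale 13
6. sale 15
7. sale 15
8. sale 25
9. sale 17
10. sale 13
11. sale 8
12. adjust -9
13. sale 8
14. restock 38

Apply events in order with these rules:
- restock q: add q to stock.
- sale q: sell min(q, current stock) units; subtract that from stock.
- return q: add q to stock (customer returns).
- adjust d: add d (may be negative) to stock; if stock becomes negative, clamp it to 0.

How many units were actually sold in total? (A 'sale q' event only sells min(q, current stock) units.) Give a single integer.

Answer: 62

Derivation:
Processing events:
Start: stock = 29
  Event 1 (sale 15): sell min(15,29)=15. stock: 29 - 15 = 14. total_sold = 15
  Event 2 (sale 5): sell min(5,14)=5. stock: 14 - 5 = 9. total_sold = 20
  Event 3 (restock 33): 9 + 33 = 42
  Event 4 (sale 5): sell min(5,42)=5. stock: 42 - 5 = 37. total_sold = 25
  Event 5 (sale 13): sell min(13,37)=13. stock: 37 - 13 = 24. total_sold = 38
  Event 6 (sale 15): sell min(15,24)=15. stock: 24 - 15 = 9. total_sold = 53
  Event 7 (sale 15): sell min(15,9)=9. stock: 9 - 9 = 0. total_sold = 62
  Event 8 (sale 25): sell min(25,0)=0. stock: 0 - 0 = 0. total_sold = 62
  Event 9 (sale 17): sell min(17,0)=0. stock: 0 - 0 = 0. total_sold = 62
  Event 10 (sale 13): sell min(13,0)=0. stock: 0 - 0 = 0. total_sold = 62
  Event 11 (sale 8): sell min(8,0)=0. stock: 0 - 0 = 0. total_sold = 62
  Event 12 (adjust -9): 0 + -9 = 0 (clamped to 0)
  Event 13 (sale 8): sell min(8,0)=0. stock: 0 - 0 = 0. total_sold = 62
  Event 14 (restock 38): 0 + 38 = 38
Final: stock = 38, total_sold = 62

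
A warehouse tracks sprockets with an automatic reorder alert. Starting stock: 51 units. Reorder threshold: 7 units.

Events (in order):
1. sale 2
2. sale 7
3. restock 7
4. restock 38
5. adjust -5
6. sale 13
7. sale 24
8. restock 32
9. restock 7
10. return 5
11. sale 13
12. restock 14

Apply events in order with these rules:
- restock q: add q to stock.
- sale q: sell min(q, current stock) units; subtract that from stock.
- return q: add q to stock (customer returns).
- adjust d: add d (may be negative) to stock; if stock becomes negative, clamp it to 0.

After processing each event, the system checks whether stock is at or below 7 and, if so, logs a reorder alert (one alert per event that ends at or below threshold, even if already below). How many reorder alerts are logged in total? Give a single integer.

Answer: 0

Derivation:
Processing events:
Start: stock = 51
  Event 1 (sale 2): sell min(2,51)=2. stock: 51 - 2 = 49. total_sold = 2
  Event 2 (sale 7): sell min(7,49)=7. stock: 49 - 7 = 42. total_sold = 9
  Event 3 (restock 7): 42 + 7 = 49
  Event 4 (restock 38): 49 + 38 = 87
  Event 5 (adjust -5): 87 + -5 = 82
  Event 6 (sale 13): sell min(13,82)=13. stock: 82 - 13 = 69. total_sold = 22
  Event 7 (sale 24): sell min(24,69)=24. stock: 69 - 24 = 45. total_sold = 46
  Event 8 (restock 32): 45 + 32 = 77
  Event 9 (restock 7): 77 + 7 = 84
  Event 10 (return 5): 84 + 5 = 89
  Event 11 (sale 13): sell min(13,89)=13. stock: 89 - 13 = 76. total_sold = 59
  Event 12 (restock 14): 76 + 14 = 90
Final: stock = 90, total_sold = 59

Checking against threshold 7:
  After event 1: stock=49 > 7
  After event 2: stock=42 > 7
  After event 3: stock=49 > 7
  After event 4: stock=87 > 7
  After event 5: stock=82 > 7
  After event 6: stock=69 > 7
  After event 7: stock=45 > 7
  After event 8: stock=77 > 7
  After event 9: stock=84 > 7
  After event 10: stock=89 > 7
  After event 11: stock=76 > 7
  After event 12: stock=90 > 7
Alert events: []. Count = 0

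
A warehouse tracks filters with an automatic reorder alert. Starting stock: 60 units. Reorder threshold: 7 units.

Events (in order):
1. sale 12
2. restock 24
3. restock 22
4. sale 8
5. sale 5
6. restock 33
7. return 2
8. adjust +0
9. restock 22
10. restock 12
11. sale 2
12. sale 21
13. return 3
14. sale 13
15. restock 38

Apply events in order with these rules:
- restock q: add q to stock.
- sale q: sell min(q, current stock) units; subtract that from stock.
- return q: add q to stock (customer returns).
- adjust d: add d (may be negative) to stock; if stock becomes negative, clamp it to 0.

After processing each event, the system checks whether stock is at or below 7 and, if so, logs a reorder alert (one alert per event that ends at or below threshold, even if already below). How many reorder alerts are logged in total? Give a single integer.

Processing events:
Start: stock = 60
  Event 1 (sale 12): sell min(12,60)=12. stock: 60 - 12 = 48. total_sold = 12
  Event 2 (restock 24): 48 + 24 = 72
  Event 3 (restock 22): 72 + 22 = 94
  Event 4 (sale 8): sell min(8,94)=8. stock: 94 - 8 = 86. total_sold = 20
  Event 5 (sale 5): sell min(5,86)=5. stock: 86 - 5 = 81. total_sold = 25
  Event 6 (restock 33): 81 + 33 = 114
  Event 7 (return 2): 114 + 2 = 116
  Event 8 (adjust +0): 116 + 0 = 116
  Event 9 (restock 22): 116 + 22 = 138
  Event 10 (restock 12): 138 + 12 = 150
  Event 11 (sale 2): sell min(2,150)=2. stock: 150 - 2 = 148. total_sold = 27
  Event 12 (sale 21): sell min(21,148)=21. stock: 148 - 21 = 127. total_sold = 48
  Event 13 (return 3): 127 + 3 = 130
  Event 14 (sale 13): sell min(13,130)=13. stock: 130 - 13 = 117. total_sold = 61
  Event 15 (restock 38): 117 + 38 = 155
Final: stock = 155, total_sold = 61

Checking against threshold 7:
  After event 1: stock=48 > 7
  After event 2: stock=72 > 7
  After event 3: stock=94 > 7
  After event 4: stock=86 > 7
  After event 5: stock=81 > 7
  After event 6: stock=114 > 7
  After event 7: stock=116 > 7
  After event 8: stock=116 > 7
  After event 9: stock=138 > 7
  After event 10: stock=150 > 7
  After event 11: stock=148 > 7
  After event 12: stock=127 > 7
  After event 13: stock=130 > 7
  After event 14: stock=117 > 7
  After event 15: stock=155 > 7
Alert events: []. Count = 0

Answer: 0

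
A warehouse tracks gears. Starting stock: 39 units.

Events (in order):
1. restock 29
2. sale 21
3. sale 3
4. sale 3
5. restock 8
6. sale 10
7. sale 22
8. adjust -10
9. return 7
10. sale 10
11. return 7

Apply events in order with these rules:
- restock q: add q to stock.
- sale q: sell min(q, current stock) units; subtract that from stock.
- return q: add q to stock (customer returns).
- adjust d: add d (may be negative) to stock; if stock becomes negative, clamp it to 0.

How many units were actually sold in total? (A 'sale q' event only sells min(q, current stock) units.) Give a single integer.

Answer: 69

Derivation:
Processing events:
Start: stock = 39
  Event 1 (restock 29): 39 + 29 = 68
  Event 2 (sale 21): sell min(21,68)=21. stock: 68 - 21 = 47. total_sold = 21
  Event 3 (sale 3): sell min(3,47)=3. stock: 47 - 3 = 44. total_sold = 24
  Event 4 (sale 3): sell min(3,44)=3. stock: 44 - 3 = 41. total_sold = 27
  Event 5 (restock 8): 41 + 8 = 49
  Event 6 (sale 10): sell min(10,49)=10. stock: 49 - 10 = 39. total_sold = 37
  Event 7 (sale 22): sell min(22,39)=22. stock: 39 - 22 = 17. total_sold = 59
  Event 8 (adjust -10): 17 + -10 = 7
  Event 9 (return 7): 7 + 7 = 14
  Event 10 (sale 10): sell min(10,14)=10. stock: 14 - 10 = 4. total_sold = 69
  Event 11 (return 7): 4 + 7 = 11
Final: stock = 11, total_sold = 69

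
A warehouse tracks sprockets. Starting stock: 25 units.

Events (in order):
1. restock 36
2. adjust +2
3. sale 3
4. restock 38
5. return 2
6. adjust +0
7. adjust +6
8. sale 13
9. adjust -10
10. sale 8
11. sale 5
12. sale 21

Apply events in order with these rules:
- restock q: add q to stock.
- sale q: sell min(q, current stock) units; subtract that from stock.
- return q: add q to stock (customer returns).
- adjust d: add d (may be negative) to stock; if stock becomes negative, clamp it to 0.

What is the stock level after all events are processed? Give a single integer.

Answer: 49

Derivation:
Processing events:
Start: stock = 25
  Event 1 (restock 36): 25 + 36 = 61
  Event 2 (adjust +2): 61 + 2 = 63
  Event 3 (sale 3): sell min(3,63)=3. stock: 63 - 3 = 60. total_sold = 3
  Event 4 (restock 38): 60 + 38 = 98
  Event 5 (return 2): 98 + 2 = 100
  Event 6 (adjust +0): 100 + 0 = 100
  Event 7 (adjust +6): 100 + 6 = 106
  Event 8 (sale 13): sell min(13,106)=13. stock: 106 - 13 = 93. total_sold = 16
  Event 9 (adjust -10): 93 + -10 = 83
  Event 10 (sale 8): sell min(8,83)=8. stock: 83 - 8 = 75. total_sold = 24
  Event 11 (sale 5): sell min(5,75)=5. stock: 75 - 5 = 70. total_sold = 29
  Event 12 (sale 21): sell min(21,70)=21. stock: 70 - 21 = 49. total_sold = 50
Final: stock = 49, total_sold = 50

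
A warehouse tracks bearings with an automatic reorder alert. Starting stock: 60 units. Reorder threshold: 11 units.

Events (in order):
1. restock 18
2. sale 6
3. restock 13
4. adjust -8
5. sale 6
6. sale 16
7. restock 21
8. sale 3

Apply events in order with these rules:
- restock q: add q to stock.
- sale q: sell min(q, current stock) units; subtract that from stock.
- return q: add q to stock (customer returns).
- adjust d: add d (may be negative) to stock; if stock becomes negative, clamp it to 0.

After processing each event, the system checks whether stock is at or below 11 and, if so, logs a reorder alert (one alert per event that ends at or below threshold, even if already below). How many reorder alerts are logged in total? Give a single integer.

Processing events:
Start: stock = 60
  Event 1 (restock 18): 60 + 18 = 78
  Event 2 (sale 6): sell min(6,78)=6. stock: 78 - 6 = 72. total_sold = 6
  Event 3 (restock 13): 72 + 13 = 85
  Event 4 (adjust -8): 85 + -8 = 77
  Event 5 (sale 6): sell min(6,77)=6. stock: 77 - 6 = 71. total_sold = 12
  Event 6 (sale 16): sell min(16,71)=16. stock: 71 - 16 = 55. total_sold = 28
  Event 7 (restock 21): 55 + 21 = 76
  Event 8 (sale 3): sell min(3,76)=3. stock: 76 - 3 = 73. total_sold = 31
Final: stock = 73, total_sold = 31

Checking against threshold 11:
  After event 1: stock=78 > 11
  After event 2: stock=72 > 11
  After event 3: stock=85 > 11
  After event 4: stock=77 > 11
  After event 5: stock=71 > 11
  After event 6: stock=55 > 11
  After event 7: stock=76 > 11
  After event 8: stock=73 > 11
Alert events: []. Count = 0

Answer: 0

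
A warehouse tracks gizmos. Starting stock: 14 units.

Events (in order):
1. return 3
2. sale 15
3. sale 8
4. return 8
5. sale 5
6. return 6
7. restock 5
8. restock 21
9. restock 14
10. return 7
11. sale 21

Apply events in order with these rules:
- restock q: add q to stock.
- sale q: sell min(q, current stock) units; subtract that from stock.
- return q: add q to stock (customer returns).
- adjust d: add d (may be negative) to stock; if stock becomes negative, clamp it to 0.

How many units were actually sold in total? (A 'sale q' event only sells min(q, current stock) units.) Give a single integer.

Processing events:
Start: stock = 14
  Event 1 (return 3): 14 + 3 = 17
  Event 2 (sale 15): sell min(15,17)=15. stock: 17 - 15 = 2. total_sold = 15
  Event 3 (sale 8): sell min(8,2)=2. stock: 2 - 2 = 0. total_sold = 17
  Event 4 (return 8): 0 + 8 = 8
  Event 5 (sale 5): sell min(5,8)=5. stock: 8 - 5 = 3. total_sold = 22
  Event 6 (return 6): 3 + 6 = 9
  Event 7 (restock 5): 9 + 5 = 14
  Event 8 (restock 21): 14 + 21 = 35
  Event 9 (restock 14): 35 + 14 = 49
  Event 10 (return 7): 49 + 7 = 56
  Event 11 (sale 21): sell min(21,56)=21. stock: 56 - 21 = 35. total_sold = 43
Final: stock = 35, total_sold = 43

Answer: 43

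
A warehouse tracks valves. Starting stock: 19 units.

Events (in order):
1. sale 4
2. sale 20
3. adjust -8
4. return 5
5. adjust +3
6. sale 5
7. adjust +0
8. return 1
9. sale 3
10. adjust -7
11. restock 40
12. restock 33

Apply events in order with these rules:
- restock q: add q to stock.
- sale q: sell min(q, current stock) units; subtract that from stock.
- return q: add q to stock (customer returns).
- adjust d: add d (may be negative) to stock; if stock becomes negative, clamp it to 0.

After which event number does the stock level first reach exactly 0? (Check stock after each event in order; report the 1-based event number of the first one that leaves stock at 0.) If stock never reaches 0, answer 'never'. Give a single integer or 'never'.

Processing events:
Start: stock = 19
  Event 1 (sale 4): sell min(4,19)=4. stock: 19 - 4 = 15. total_sold = 4
  Event 2 (sale 20): sell min(20,15)=15. stock: 15 - 15 = 0. total_sold = 19
  Event 3 (adjust -8): 0 + -8 = 0 (clamped to 0)
  Event 4 (return 5): 0 + 5 = 5
  Event 5 (adjust +3): 5 + 3 = 8
  Event 6 (sale 5): sell min(5,8)=5. stock: 8 - 5 = 3. total_sold = 24
  Event 7 (adjust +0): 3 + 0 = 3
  Event 8 (return 1): 3 + 1 = 4
  Event 9 (sale 3): sell min(3,4)=3. stock: 4 - 3 = 1. total_sold = 27
  Event 10 (adjust -7): 1 + -7 = 0 (clamped to 0)
  Event 11 (restock 40): 0 + 40 = 40
  Event 12 (restock 33): 40 + 33 = 73
Final: stock = 73, total_sold = 27

First zero at event 2.

Answer: 2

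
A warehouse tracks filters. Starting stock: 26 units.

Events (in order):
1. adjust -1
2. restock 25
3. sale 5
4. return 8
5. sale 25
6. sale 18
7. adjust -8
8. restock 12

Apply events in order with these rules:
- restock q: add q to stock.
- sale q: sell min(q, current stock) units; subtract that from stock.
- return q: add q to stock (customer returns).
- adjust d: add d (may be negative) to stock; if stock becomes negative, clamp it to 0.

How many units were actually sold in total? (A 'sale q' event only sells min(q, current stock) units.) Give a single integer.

Answer: 48

Derivation:
Processing events:
Start: stock = 26
  Event 1 (adjust -1): 26 + -1 = 25
  Event 2 (restock 25): 25 + 25 = 50
  Event 3 (sale 5): sell min(5,50)=5. stock: 50 - 5 = 45. total_sold = 5
  Event 4 (return 8): 45 + 8 = 53
  Event 5 (sale 25): sell min(25,53)=25. stock: 53 - 25 = 28. total_sold = 30
  Event 6 (sale 18): sell min(18,28)=18. stock: 28 - 18 = 10. total_sold = 48
  Event 7 (adjust -8): 10 + -8 = 2
  Event 8 (restock 12): 2 + 12 = 14
Final: stock = 14, total_sold = 48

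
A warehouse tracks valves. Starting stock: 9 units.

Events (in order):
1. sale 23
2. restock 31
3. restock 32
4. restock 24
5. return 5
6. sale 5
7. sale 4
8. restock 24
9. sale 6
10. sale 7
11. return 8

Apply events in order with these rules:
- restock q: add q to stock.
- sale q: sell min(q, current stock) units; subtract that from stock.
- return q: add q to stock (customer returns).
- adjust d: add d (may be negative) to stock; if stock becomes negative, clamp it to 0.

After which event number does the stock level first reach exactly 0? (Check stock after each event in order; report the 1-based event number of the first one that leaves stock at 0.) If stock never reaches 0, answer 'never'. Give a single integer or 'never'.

Processing events:
Start: stock = 9
  Event 1 (sale 23): sell min(23,9)=9. stock: 9 - 9 = 0. total_sold = 9
  Event 2 (restock 31): 0 + 31 = 31
  Event 3 (restock 32): 31 + 32 = 63
  Event 4 (restock 24): 63 + 24 = 87
  Event 5 (return 5): 87 + 5 = 92
  Event 6 (sale 5): sell min(5,92)=5. stock: 92 - 5 = 87. total_sold = 14
  Event 7 (sale 4): sell min(4,87)=4. stock: 87 - 4 = 83. total_sold = 18
  Event 8 (restock 24): 83 + 24 = 107
  Event 9 (sale 6): sell min(6,107)=6. stock: 107 - 6 = 101. total_sold = 24
  Event 10 (sale 7): sell min(7,101)=7. stock: 101 - 7 = 94. total_sold = 31
  Event 11 (return 8): 94 + 8 = 102
Final: stock = 102, total_sold = 31

First zero at event 1.

Answer: 1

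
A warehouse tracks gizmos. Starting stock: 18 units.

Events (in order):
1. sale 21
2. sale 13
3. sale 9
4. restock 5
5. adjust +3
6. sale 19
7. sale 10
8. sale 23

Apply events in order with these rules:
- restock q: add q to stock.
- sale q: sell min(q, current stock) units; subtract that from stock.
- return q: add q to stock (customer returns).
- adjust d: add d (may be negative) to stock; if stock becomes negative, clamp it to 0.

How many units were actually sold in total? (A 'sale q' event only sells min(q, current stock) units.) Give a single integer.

Processing events:
Start: stock = 18
  Event 1 (sale 21): sell min(21,18)=18. stock: 18 - 18 = 0. total_sold = 18
  Event 2 (sale 13): sell min(13,0)=0. stock: 0 - 0 = 0. total_sold = 18
  Event 3 (sale 9): sell min(9,0)=0. stock: 0 - 0 = 0. total_sold = 18
  Event 4 (restock 5): 0 + 5 = 5
  Event 5 (adjust +3): 5 + 3 = 8
  Event 6 (sale 19): sell min(19,8)=8. stock: 8 - 8 = 0. total_sold = 26
  Event 7 (sale 10): sell min(10,0)=0. stock: 0 - 0 = 0. total_sold = 26
  Event 8 (sale 23): sell min(23,0)=0. stock: 0 - 0 = 0. total_sold = 26
Final: stock = 0, total_sold = 26

Answer: 26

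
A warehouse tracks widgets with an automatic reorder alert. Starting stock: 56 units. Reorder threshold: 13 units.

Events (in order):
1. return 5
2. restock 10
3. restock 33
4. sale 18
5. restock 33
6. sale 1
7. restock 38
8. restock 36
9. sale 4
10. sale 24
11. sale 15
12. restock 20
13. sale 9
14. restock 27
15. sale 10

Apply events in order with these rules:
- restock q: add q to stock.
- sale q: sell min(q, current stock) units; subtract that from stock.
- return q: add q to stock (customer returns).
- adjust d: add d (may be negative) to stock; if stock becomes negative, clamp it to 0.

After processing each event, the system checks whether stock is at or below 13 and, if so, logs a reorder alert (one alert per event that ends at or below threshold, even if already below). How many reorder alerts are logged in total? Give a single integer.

Processing events:
Start: stock = 56
  Event 1 (return 5): 56 + 5 = 61
  Event 2 (restock 10): 61 + 10 = 71
  Event 3 (restock 33): 71 + 33 = 104
  Event 4 (sale 18): sell min(18,104)=18. stock: 104 - 18 = 86. total_sold = 18
  Event 5 (restock 33): 86 + 33 = 119
  Event 6 (sale 1): sell min(1,119)=1. stock: 119 - 1 = 118. total_sold = 19
  Event 7 (restock 38): 118 + 38 = 156
  Event 8 (restock 36): 156 + 36 = 192
  Event 9 (sale 4): sell min(4,192)=4. stock: 192 - 4 = 188. total_sold = 23
  Event 10 (sale 24): sell min(24,188)=24. stock: 188 - 24 = 164. total_sold = 47
  Event 11 (sale 15): sell min(15,164)=15. stock: 164 - 15 = 149. total_sold = 62
  Event 12 (restock 20): 149 + 20 = 169
  Event 13 (sale 9): sell min(9,169)=9. stock: 169 - 9 = 160. total_sold = 71
  Event 14 (restock 27): 160 + 27 = 187
  Event 15 (sale 10): sell min(10,187)=10. stock: 187 - 10 = 177. total_sold = 81
Final: stock = 177, total_sold = 81

Checking against threshold 13:
  After event 1: stock=61 > 13
  After event 2: stock=71 > 13
  After event 3: stock=104 > 13
  After event 4: stock=86 > 13
  After event 5: stock=119 > 13
  After event 6: stock=118 > 13
  After event 7: stock=156 > 13
  After event 8: stock=192 > 13
  After event 9: stock=188 > 13
  After event 10: stock=164 > 13
  After event 11: stock=149 > 13
  After event 12: stock=169 > 13
  After event 13: stock=160 > 13
  After event 14: stock=187 > 13
  After event 15: stock=177 > 13
Alert events: []. Count = 0

Answer: 0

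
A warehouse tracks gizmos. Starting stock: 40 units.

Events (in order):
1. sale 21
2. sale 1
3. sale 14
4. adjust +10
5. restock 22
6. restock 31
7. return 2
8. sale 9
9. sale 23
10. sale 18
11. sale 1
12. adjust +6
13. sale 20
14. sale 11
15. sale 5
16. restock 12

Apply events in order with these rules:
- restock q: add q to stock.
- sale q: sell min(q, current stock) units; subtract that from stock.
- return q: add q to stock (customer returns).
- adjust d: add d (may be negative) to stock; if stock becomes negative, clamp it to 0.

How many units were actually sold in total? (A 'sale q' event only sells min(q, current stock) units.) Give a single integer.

Answer: 111

Derivation:
Processing events:
Start: stock = 40
  Event 1 (sale 21): sell min(21,40)=21. stock: 40 - 21 = 19. total_sold = 21
  Event 2 (sale 1): sell min(1,19)=1. stock: 19 - 1 = 18. total_sold = 22
  Event 3 (sale 14): sell min(14,18)=14. stock: 18 - 14 = 4. total_sold = 36
  Event 4 (adjust +10): 4 + 10 = 14
  Event 5 (restock 22): 14 + 22 = 36
  Event 6 (restock 31): 36 + 31 = 67
  Event 7 (return 2): 67 + 2 = 69
  Event 8 (sale 9): sell min(9,69)=9. stock: 69 - 9 = 60. total_sold = 45
  Event 9 (sale 23): sell min(23,60)=23. stock: 60 - 23 = 37. total_sold = 68
  Event 10 (sale 18): sell min(18,37)=18. stock: 37 - 18 = 19. total_sold = 86
  Event 11 (sale 1): sell min(1,19)=1. stock: 19 - 1 = 18. total_sold = 87
  Event 12 (adjust +6): 18 + 6 = 24
  Event 13 (sale 20): sell min(20,24)=20. stock: 24 - 20 = 4. total_sold = 107
  Event 14 (sale 11): sell min(11,4)=4. stock: 4 - 4 = 0. total_sold = 111
  Event 15 (sale 5): sell min(5,0)=0. stock: 0 - 0 = 0. total_sold = 111
  Event 16 (restock 12): 0 + 12 = 12
Final: stock = 12, total_sold = 111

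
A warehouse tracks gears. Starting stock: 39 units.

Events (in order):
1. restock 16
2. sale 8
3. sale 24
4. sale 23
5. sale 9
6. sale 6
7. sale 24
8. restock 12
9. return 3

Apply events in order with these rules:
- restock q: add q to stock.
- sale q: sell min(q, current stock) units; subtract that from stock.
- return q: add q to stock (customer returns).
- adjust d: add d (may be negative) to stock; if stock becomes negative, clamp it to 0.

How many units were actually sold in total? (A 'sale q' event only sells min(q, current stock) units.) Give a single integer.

Processing events:
Start: stock = 39
  Event 1 (restock 16): 39 + 16 = 55
  Event 2 (sale 8): sell min(8,55)=8. stock: 55 - 8 = 47. total_sold = 8
  Event 3 (sale 24): sell min(24,47)=24. stock: 47 - 24 = 23. total_sold = 32
  Event 4 (sale 23): sell min(23,23)=23. stock: 23 - 23 = 0. total_sold = 55
  Event 5 (sale 9): sell min(9,0)=0. stock: 0 - 0 = 0. total_sold = 55
  Event 6 (sale 6): sell min(6,0)=0. stock: 0 - 0 = 0. total_sold = 55
  Event 7 (sale 24): sell min(24,0)=0. stock: 0 - 0 = 0. total_sold = 55
  Event 8 (restock 12): 0 + 12 = 12
  Event 9 (return 3): 12 + 3 = 15
Final: stock = 15, total_sold = 55

Answer: 55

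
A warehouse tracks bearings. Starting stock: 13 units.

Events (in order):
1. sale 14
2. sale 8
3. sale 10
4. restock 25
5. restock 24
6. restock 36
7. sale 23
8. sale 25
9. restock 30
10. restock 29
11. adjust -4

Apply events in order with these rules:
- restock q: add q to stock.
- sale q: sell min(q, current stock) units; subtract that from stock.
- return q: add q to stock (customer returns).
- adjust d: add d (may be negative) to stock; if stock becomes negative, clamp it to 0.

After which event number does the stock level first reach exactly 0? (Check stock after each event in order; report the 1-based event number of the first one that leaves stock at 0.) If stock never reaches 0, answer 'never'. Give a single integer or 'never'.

Answer: 1

Derivation:
Processing events:
Start: stock = 13
  Event 1 (sale 14): sell min(14,13)=13. stock: 13 - 13 = 0. total_sold = 13
  Event 2 (sale 8): sell min(8,0)=0. stock: 0 - 0 = 0. total_sold = 13
  Event 3 (sale 10): sell min(10,0)=0. stock: 0 - 0 = 0. total_sold = 13
  Event 4 (restock 25): 0 + 25 = 25
  Event 5 (restock 24): 25 + 24 = 49
  Event 6 (restock 36): 49 + 36 = 85
  Event 7 (sale 23): sell min(23,85)=23. stock: 85 - 23 = 62. total_sold = 36
  Event 8 (sale 25): sell min(25,62)=25. stock: 62 - 25 = 37. total_sold = 61
  Event 9 (restock 30): 37 + 30 = 67
  Event 10 (restock 29): 67 + 29 = 96
  Event 11 (adjust -4): 96 + -4 = 92
Final: stock = 92, total_sold = 61

First zero at event 1.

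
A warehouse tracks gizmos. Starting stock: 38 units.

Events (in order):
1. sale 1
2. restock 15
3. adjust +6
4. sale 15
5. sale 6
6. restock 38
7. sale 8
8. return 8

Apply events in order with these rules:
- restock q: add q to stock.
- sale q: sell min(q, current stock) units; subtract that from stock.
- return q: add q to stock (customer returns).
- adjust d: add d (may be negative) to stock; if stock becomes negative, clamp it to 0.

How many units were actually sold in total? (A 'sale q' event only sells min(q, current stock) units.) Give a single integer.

Answer: 30

Derivation:
Processing events:
Start: stock = 38
  Event 1 (sale 1): sell min(1,38)=1. stock: 38 - 1 = 37. total_sold = 1
  Event 2 (restock 15): 37 + 15 = 52
  Event 3 (adjust +6): 52 + 6 = 58
  Event 4 (sale 15): sell min(15,58)=15. stock: 58 - 15 = 43. total_sold = 16
  Event 5 (sale 6): sell min(6,43)=6. stock: 43 - 6 = 37. total_sold = 22
  Event 6 (restock 38): 37 + 38 = 75
  Event 7 (sale 8): sell min(8,75)=8. stock: 75 - 8 = 67. total_sold = 30
  Event 8 (return 8): 67 + 8 = 75
Final: stock = 75, total_sold = 30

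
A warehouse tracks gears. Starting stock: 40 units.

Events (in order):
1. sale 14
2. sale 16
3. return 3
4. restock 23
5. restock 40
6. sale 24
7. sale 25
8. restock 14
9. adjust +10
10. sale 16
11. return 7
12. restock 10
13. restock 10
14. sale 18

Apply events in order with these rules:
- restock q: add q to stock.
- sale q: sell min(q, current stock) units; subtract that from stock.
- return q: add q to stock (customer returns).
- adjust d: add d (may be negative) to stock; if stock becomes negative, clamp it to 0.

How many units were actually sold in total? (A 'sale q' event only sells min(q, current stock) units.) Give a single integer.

Answer: 113

Derivation:
Processing events:
Start: stock = 40
  Event 1 (sale 14): sell min(14,40)=14. stock: 40 - 14 = 26. total_sold = 14
  Event 2 (sale 16): sell min(16,26)=16. stock: 26 - 16 = 10. total_sold = 30
  Event 3 (return 3): 10 + 3 = 13
  Event 4 (restock 23): 13 + 23 = 36
  Event 5 (restock 40): 36 + 40 = 76
  Event 6 (sale 24): sell min(24,76)=24. stock: 76 - 24 = 52. total_sold = 54
  Event 7 (sale 25): sell min(25,52)=25. stock: 52 - 25 = 27. total_sold = 79
  Event 8 (restock 14): 27 + 14 = 41
  Event 9 (adjust +10): 41 + 10 = 51
  Event 10 (sale 16): sell min(16,51)=16. stock: 51 - 16 = 35. total_sold = 95
  Event 11 (return 7): 35 + 7 = 42
  Event 12 (restock 10): 42 + 10 = 52
  Event 13 (restock 10): 52 + 10 = 62
  Event 14 (sale 18): sell min(18,62)=18. stock: 62 - 18 = 44. total_sold = 113
Final: stock = 44, total_sold = 113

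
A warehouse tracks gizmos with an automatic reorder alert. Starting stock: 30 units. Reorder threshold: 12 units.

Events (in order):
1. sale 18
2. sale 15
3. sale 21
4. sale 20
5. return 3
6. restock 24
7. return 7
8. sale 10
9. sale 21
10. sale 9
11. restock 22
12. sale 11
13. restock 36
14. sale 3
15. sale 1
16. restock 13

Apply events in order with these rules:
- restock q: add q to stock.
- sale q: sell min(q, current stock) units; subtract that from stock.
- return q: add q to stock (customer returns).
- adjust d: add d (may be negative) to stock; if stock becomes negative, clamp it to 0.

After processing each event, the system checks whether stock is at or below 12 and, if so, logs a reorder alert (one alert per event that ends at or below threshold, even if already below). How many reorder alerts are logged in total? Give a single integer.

Processing events:
Start: stock = 30
  Event 1 (sale 18): sell min(18,30)=18. stock: 30 - 18 = 12. total_sold = 18
  Event 2 (sale 15): sell min(15,12)=12. stock: 12 - 12 = 0. total_sold = 30
  Event 3 (sale 21): sell min(21,0)=0. stock: 0 - 0 = 0. total_sold = 30
  Event 4 (sale 20): sell min(20,0)=0. stock: 0 - 0 = 0. total_sold = 30
  Event 5 (return 3): 0 + 3 = 3
  Event 6 (restock 24): 3 + 24 = 27
  Event 7 (return 7): 27 + 7 = 34
  Event 8 (sale 10): sell min(10,34)=10. stock: 34 - 10 = 24. total_sold = 40
  Event 9 (sale 21): sell min(21,24)=21. stock: 24 - 21 = 3. total_sold = 61
  Event 10 (sale 9): sell min(9,3)=3. stock: 3 - 3 = 0. total_sold = 64
  Event 11 (restock 22): 0 + 22 = 22
  Event 12 (sale 11): sell min(11,22)=11. stock: 22 - 11 = 11. total_sold = 75
  Event 13 (restock 36): 11 + 36 = 47
  Event 14 (sale 3): sell min(3,47)=3. stock: 47 - 3 = 44. total_sold = 78
  Event 15 (sale 1): sell min(1,44)=1. stock: 44 - 1 = 43. total_sold = 79
  Event 16 (restock 13): 43 + 13 = 56
Final: stock = 56, total_sold = 79

Checking against threshold 12:
  After event 1: stock=12 <= 12 -> ALERT
  After event 2: stock=0 <= 12 -> ALERT
  After event 3: stock=0 <= 12 -> ALERT
  After event 4: stock=0 <= 12 -> ALERT
  After event 5: stock=3 <= 12 -> ALERT
  After event 6: stock=27 > 12
  After event 7: stock=34 > 12
  After event 8: stock=24 > 12
  After event 9: stock=3 <= 12 -> ALERT
  After event 10: stock=0 <= 12 -> ALERT
  After event 11: stock=22 > 12
  After event 12: stock=11 <= 12 -> ALERT
  After event 13: stock=47 > 12
  After event 14: stock=44 > 12
  After event 15: stock=43 > 12
  After event 16: stock=56 > 12
Alert events: [1, 2, 3, 4, 5, 9, 10, 12]. Count = 8

Answer: 8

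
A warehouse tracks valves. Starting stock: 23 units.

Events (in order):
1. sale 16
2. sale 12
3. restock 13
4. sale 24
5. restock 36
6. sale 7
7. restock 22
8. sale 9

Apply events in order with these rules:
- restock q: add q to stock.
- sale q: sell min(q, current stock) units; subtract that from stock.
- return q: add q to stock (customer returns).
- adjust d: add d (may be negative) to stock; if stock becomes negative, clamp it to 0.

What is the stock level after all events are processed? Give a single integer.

Processing events:
Start: stock = 23
  Event 1 (sale 16): sell min(16,23)=16. stock: 23 - 16 = 7. total_sold = 16
  Event 2 (sale 12): sell min(12,7)=7. stock: 7 - 7 = 0. total_sold = 23
  Event 3 (restock 13): 0 + 13 = 13
  Event 4 (sale 24): sell min(24,13)=13. stock: 13 - 13 = 0. total_sold = 36
  Event 5 (restock 36): 0 + 36 = 36
  Event 6 (sale 7): sell min(7,36)=7. stock: 36 - 7 = 29. total_sold = 43
  Event 7 (restock 22): 29 + 22 = 51
  Event 8 (sale 9): sell min(9,51)=9. stock: 51 - 9 = 42. total_sold = 52
Final: stock = 42, total_sold = 52

Answer: 42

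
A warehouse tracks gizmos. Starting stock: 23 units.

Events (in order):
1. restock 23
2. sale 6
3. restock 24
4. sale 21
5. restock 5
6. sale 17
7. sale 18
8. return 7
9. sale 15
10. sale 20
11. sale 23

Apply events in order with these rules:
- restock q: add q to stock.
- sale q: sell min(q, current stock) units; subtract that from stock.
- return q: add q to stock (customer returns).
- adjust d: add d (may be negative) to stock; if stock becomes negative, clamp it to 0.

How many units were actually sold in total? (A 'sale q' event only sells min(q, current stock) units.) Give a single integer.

Answer: 82

Derivation:
Processing events:
Start: stock = 23
  Event 1 (restock 23): 23 + 23 = 46
  Event 2 (sale 6): sell min(6,46)=6. stock: 46 - 6 = 40. total_sold = 6
  Event 3 (restock 24): 40 + 24 = 64
  Event 4 (sale 21): sell min(21,64)=21. stock: 64 - 21 = 43. total_sold = 27
  Event 5 (restock 5): 43 + 5 = 48
  Event 6 (sale 17): sell min(17,48)=17. stock: 48 - 17 = 31. total_sold = 44
  Event 7 (sale 18): sell min(18,31)=18. stock: 31 - 18 = 13. total_sold = 62
  Event 8 (return 7): 13 + 7 = 20
  Event 9 (sale 15): sell min(15,20)=15. stock: 20 - 15 = 5. total_sold = 77
  Event 10 (sale 20): sell min(20,5)=5. stock: 5 - 5 = 0. total_sold = 82
  Event 11 (sale 23): sell min(23,0)=0. stock: 0 - 0 = 0. total_sold = 82
Final: stock = 0, total_sold = 82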